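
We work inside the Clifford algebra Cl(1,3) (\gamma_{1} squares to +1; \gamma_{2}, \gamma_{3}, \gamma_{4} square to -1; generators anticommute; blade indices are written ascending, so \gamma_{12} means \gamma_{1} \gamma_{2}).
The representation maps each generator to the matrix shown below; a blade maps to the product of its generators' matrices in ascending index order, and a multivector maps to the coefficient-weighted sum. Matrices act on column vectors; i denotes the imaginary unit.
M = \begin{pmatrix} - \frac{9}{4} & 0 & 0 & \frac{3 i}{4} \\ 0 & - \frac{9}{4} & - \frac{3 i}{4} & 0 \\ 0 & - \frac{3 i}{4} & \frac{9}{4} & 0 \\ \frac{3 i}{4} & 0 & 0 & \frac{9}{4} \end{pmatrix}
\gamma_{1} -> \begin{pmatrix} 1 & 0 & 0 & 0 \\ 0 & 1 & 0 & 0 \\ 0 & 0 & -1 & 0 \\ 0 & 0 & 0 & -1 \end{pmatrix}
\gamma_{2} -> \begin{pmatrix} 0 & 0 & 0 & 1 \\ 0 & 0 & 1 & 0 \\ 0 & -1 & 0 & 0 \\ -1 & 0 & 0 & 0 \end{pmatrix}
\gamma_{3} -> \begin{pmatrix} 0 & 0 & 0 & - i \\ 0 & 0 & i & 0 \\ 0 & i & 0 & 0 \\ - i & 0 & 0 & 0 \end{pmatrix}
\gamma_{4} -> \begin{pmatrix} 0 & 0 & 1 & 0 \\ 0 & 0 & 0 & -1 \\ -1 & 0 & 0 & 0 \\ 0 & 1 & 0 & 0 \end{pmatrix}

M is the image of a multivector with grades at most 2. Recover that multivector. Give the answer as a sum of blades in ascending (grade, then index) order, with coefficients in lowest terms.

Method: the blade images are trace-orthogonal — tr(rho(e_A) rho(e_B)^-1) = 4 if A = B and 0 otherwise — and rho(e_A)^-1 = (e_A)^2 * rho(e_A) with (e_A)^2 = +1 or -1, so the coefficient of e_A in the preimage is (e_A)^2 * tr(M rho(e_A))/4.
Nonzero projections over blades of grade <= 2: \gamma_{1}: (\gamma_{1})^2 = +1, tr(M rho(\gamma_{1})) = -9, coefficient -\frac{9}{4}; \gamma_{3}: (\gamma_{3})^2 = -1, tr(M rho(\gamma_{3})) = 3, coefficient -\frac{3}{4}. Every other blade of grade <= 2 projects to 0.
Answer: -\frac{9}{4} \gamma_{1} - \frac{3}{4} \gamma_{3}


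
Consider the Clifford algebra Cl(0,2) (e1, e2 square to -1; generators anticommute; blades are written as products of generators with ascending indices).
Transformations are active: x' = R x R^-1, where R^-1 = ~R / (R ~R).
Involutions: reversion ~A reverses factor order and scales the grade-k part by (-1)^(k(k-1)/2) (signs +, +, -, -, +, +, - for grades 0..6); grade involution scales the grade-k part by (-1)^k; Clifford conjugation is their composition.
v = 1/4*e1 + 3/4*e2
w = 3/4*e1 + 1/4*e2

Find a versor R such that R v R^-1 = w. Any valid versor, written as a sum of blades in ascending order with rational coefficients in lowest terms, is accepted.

Key observation: q(v) = q(w) = -5/8 (sandwiches preserve the norm), so R = v + w = e1 + e2 works whenever it is invertible — the component of v along it is kept and (v - w)/2 reverses, sending v to w.
Answer: e1 + e2


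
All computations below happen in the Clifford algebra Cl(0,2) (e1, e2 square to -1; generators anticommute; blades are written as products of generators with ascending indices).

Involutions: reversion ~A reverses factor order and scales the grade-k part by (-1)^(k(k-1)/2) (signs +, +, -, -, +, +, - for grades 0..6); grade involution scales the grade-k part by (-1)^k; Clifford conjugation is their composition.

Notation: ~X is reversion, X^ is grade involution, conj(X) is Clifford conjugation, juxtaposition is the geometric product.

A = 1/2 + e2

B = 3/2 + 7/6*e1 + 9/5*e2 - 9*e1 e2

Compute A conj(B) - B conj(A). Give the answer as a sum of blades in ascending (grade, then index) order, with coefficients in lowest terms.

first term: 51/20 + 101/12*e1 + 3/5*e2 + 17/3*e1 e2
second term: 51/20 - 101/12*e1 - 3/5*e2 - 17/3*e1 e2
Answer: 101/6*e1 + 6/5*e2 + 34/3*e1 e2


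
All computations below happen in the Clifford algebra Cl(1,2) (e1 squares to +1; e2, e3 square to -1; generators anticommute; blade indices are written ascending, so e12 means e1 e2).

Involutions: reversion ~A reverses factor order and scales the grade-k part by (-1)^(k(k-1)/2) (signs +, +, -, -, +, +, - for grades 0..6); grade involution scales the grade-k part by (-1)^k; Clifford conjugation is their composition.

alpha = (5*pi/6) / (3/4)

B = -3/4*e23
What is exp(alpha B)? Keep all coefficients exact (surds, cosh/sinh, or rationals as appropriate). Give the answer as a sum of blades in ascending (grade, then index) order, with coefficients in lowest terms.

B^2 = (-3/4)^2*(e23)^2 = 9/16*(-1) = -9/16 (a basis 2-blade squares to minus the product of its generators' squares).
B^2 = -9/16 — the negative square puts this in the circular regime; l = 3/4, alpha*l = 5*pi/6, so exp(alpha B) = cos(5*pi/6) + (sin(5*pi/6)/(3/4))*B = -sqrt(3)/2 + (2/3)*B.
Answer: -sqrt(3)/2 - 1/2*e23


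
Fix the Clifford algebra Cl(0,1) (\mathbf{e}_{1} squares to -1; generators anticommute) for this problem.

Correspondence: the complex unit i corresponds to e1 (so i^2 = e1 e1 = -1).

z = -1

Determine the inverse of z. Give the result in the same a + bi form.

In blades: z = -1.
With qbar = -1 (scalar fixed, mapped units negated), z qbar = 1 (the sum of squared coefficients), so z^-1 = qbar / (1) = -1; translating back:
Answer: -1


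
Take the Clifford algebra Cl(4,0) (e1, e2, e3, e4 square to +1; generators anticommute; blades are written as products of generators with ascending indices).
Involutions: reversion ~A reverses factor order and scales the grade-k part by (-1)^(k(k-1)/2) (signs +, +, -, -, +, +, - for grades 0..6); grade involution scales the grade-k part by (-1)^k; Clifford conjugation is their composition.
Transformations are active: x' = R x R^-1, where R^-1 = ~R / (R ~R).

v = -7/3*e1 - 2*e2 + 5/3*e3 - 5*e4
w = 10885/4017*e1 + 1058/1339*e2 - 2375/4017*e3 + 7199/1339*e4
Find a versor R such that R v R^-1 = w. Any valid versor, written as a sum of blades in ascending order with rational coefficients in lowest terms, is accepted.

Here q(v) = q(w) = 335/9; the classical choice R = v + w = 504/1339*e1 - 1620/1339*e2 + 1440/1339*e3 + 504/1339*e4 then realises v -> w under the sandwich.
Answer: 504/1339*e1 - 1620/1339*e2 + 1440/1339*e3 + 504/1339*e4


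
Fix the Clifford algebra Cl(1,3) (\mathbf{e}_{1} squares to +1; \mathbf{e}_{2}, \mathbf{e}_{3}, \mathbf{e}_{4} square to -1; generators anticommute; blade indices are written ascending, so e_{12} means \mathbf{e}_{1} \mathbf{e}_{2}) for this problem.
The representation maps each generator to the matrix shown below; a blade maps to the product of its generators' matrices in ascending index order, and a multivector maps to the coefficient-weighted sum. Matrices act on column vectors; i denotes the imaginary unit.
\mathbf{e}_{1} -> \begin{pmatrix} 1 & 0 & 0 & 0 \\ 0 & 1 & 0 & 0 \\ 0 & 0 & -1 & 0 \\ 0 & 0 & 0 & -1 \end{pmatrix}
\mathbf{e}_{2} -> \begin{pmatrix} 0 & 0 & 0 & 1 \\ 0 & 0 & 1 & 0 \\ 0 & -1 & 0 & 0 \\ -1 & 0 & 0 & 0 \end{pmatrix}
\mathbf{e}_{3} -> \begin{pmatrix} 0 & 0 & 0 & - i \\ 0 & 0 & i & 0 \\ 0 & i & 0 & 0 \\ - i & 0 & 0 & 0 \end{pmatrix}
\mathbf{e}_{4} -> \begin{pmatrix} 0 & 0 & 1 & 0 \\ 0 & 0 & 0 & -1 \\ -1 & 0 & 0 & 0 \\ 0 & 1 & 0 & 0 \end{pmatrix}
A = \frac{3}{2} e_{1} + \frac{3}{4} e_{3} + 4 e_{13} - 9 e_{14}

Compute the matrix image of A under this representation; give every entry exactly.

Bivector images (products of the table entries): rho(e_{13}) = rho(\mathbf{e}_{1})rho(\mathbf{e}_{3}) = \begin{pmatrix} 0 & 0 & 0 & - i \\ 0 & 0 & i & 0 \\ 0 & - i & 0 & 0 \\ i & 0 & 0 & 0 \end{pmatrix}; rho(e_{14}) = rho(\mathbf{e}_{1})rho(\mathbf{e}_{4}) = \begin{pmatrix} 0 & 0 & 1 & 0 \\ 0 & 0 & 0 & -1 \\ 1 & 0 & 0 & 0 \\ 0 & -1 & 0 & 0 \end{pmatrix}.
M = (\frac{3}{2})*rho(e_{1}) + (\frac{3}{4})*rho(e_{3}) + (4)*rho(e_{13}) + (-9)*rho(e_{14}), summed entrywise:
Answer: \begin{pmatrix} \frac{3}{2} & 0 & -9 & - \frac{19 i}{4} \\ 0 & \frac{3}{2} & \frac{19 i}{4} & 9 \\ -9 & - \frac{13 i}{4} & - \frac{3}{2} & 0 \\ \frac{13 i}{4} & 9 & 0 & - \frac{3}{2} \end{pmatrix}


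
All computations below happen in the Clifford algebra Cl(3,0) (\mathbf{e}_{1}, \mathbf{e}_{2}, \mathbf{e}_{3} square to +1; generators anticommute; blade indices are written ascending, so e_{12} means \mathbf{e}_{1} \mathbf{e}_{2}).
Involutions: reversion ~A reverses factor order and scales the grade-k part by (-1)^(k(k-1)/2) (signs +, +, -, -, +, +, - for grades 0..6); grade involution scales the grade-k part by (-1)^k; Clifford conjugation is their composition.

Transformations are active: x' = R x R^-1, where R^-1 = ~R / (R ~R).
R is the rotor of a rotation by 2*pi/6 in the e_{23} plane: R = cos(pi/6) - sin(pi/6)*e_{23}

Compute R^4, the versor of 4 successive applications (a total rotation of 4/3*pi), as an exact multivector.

Because a rotor carries half the rotation angle, composing 4 copies of this e_{23}-plane rotor multiplies the phase: 4*(pi/6) = \frac{2 \pi}{3}, hence R^4 = cos(\frac{2 \pi}{3}) - sin(\frac{2 \pi}{3})*e_{23}.
cos(\frac{2 \pi}{3}) = - \frac{1}{2} and sin(\frac{2 \pi}{3}) = \frac{\sqrt{3}}{2}, so R^4 = -\frac{1}{2} - \frac{\sqrt{3}}{2} e_{23}. The net rotation is 4/3*pi; the rotor keeps the half-angle phase exactly.
Answer: -\frac{1}{2} - \frac{\sqrt{3}}{2} e_{23}


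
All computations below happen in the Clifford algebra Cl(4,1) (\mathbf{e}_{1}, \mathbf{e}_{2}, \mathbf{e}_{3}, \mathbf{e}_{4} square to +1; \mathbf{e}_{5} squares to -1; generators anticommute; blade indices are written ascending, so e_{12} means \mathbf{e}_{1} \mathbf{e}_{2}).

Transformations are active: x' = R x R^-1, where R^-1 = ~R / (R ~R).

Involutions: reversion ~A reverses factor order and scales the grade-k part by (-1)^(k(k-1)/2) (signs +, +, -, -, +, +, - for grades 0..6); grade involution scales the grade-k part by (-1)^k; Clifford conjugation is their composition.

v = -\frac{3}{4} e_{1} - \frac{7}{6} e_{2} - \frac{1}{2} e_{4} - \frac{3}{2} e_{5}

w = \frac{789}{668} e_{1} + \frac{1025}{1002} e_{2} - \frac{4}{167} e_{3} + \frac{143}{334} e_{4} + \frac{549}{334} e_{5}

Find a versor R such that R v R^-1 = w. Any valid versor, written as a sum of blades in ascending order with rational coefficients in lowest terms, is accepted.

Sketch: the shared square -\frac{11}{144} makes R = v + w = \frac{72}{167} e_{1} - \frac{24}{167} e_{2} - \frac{4}{167} e_{3} - \frac{12}{167} e_{4} + \frac{24}{167} e_{5} the natural versor; its sandwich fixes that direction, negates (v - w)/2, and sends v to w.
Answer: \frac{72}{167} e_{1} - \frac{24}{167} e_{2} - \frac{4}{167} e_{3} - \frac{12}{167} e_{4} + \frac{24}{167} e_{5}


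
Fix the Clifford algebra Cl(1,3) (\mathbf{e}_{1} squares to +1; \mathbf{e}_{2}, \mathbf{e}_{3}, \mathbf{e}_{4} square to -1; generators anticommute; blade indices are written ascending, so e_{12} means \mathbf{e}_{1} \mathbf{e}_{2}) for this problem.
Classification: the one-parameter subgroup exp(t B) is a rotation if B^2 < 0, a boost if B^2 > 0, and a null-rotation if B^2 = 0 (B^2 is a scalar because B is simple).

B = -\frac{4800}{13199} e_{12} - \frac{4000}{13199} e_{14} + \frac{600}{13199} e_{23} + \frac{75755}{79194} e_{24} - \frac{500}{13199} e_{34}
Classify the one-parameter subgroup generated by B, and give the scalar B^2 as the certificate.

B^2 term by term: the squares give (-\frac{4800}{13199})^2*(e_{12})^2 + (-\frac{4000}{13199})^2*(e_{14})^2 + (\frac{600}{13199})^2*(e_{23})^2 + (\frac{75755}{79194})^2*(e_{24})^2 + (-\frac{500}{13199})^2*(e_{34})^2 = \frac{23040000}{174213601}*(+1) + \frac{16000000}{174213601}*(+1) + \frac{360000}{174213601}*(-1) + \frac{5738820025}{6271689636}*(-1) + \frac{250000}{174213601}*(-1) = -\frac{25}{36} (each basis 2-blade squares to minus the product of its generators' squares); cross terms between blades sharing an index anticommute and cancel; the commuting (index-disjoint) pairs give grade-4 terms 2*c*c'*(blade product), which cancel blade by blade — e_{1234}: \frac{4800000}{174213601} - \frac{4800000}{174213601} = 0 — confirming B is simple. So B^2 = -\frac{25}{36}.
Answer: rotation, certificate B^2 = -\frac{25}{36}. No conjugation can change B^2 = -\frac{25}{36}; the sign gives the class.


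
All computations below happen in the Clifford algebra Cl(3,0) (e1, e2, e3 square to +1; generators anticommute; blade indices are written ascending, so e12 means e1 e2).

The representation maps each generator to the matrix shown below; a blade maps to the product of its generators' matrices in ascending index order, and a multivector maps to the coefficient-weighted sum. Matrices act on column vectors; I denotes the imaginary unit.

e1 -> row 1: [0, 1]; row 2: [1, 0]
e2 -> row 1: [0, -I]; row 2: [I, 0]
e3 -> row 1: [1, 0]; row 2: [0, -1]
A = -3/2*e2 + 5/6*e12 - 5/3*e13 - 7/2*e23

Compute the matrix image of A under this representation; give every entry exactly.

Bivector images (products of the table entries): rho(e12) = rho(e1)rho(e2) = row 1: [I, 0]; row 2: [0, -I]; rho(e13) = rho(e1)rho(e3) = row 1: [0, -1]; row 2: [1, 0]; rho(e23) = rho(e2)rho(e3) = row 1: [0, I]; row 2: [I, 0].
M = (-3/2)*rho(e2) + (5/6)*rho(e12) + (-5/3)*rho(e13) + (-7/2)*rho(e23), summed entrywise:
Answer: row 1: [5*I/6, 5/3 - 2*I]; row 2: [-5/3 - 5*I, -5*I/6]


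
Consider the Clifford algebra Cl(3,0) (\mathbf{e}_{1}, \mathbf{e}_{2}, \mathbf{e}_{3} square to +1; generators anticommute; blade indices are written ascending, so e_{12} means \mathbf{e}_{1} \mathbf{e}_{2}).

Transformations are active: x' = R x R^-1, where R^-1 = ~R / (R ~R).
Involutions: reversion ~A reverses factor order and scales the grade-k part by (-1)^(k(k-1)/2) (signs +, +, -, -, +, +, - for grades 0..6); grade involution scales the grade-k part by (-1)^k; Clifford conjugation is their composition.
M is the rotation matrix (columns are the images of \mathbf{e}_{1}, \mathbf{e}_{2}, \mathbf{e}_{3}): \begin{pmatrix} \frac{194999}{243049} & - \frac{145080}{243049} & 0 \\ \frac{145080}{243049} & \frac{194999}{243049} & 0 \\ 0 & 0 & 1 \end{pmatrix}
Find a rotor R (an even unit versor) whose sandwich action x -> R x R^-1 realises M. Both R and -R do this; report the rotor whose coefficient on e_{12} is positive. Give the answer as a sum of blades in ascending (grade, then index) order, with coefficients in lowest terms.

Method: write R = a + b12*e_{12} + b13*e_{13} + b23*e_{23} with a^2 + b12^2 + b13^2 + b23^2 = 1 (so R^-1 = ~R). Expanding the columns R e_j ~R gives tr M = 4a^2 - 1 and, from the antisymmetric part, M21 - M12 = -4a*b12, M13 - M31 = 4a*b13, M32 - M23 = -4a*b23.
Here tr M = \frac{633047}{243049}, so a^2 = (1 + tr M)/4 = \frac{219024}{243049} and a = ±\frac{468}{493}. Taking a = \frac{468}{493}: M21 - M12 = \frac{290160}{243049}, M13 - M31 = 0, M32 - M23 = 0, giving b12 = -\frac{155}{493}, b13 = 0, b23 = 0, i.e. R = \frac{468}{493} - \frac{155}{493} e_{12}.
Its e_{12} coefficient is negative, so report the other preimage -R.
Answer: -\frac{468}{493} + \frac{155}{493} e_{12}. Key observation: the double cover Spin(3) -> SO(3) sends R and -R to the same matrix (trace \frac{633047}{243049} here), so the stated sign of the e_{12} coefficient is what selects one sheet.


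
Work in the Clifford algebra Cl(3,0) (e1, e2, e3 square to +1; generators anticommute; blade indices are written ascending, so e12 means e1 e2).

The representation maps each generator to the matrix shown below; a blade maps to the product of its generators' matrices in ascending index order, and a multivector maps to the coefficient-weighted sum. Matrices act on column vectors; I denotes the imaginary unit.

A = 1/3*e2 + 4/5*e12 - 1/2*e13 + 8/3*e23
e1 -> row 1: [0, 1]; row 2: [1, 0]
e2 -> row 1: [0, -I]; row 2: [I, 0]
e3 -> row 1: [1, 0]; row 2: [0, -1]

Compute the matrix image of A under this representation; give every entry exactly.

Bivector images (products of the table entries): rho(e12) = rho(e1)rho(e2) = row 1: [I, 0]; row 2: [0, -I]; rho(e13) = rho(e1)rho(e3) = row 1: [0, -1]; row 2: [1, 0]; rho(e23) = rho(e2)rho(e3) = row 1: [0, I]; row 2: [I, 0].
M = (1/3)*rho(e2) + (4/5)*rho(e12) + (-1/2)*rho(e13) + (8/3)*rho(e23), summed entrywise:
Answer: row 1: [4*I/5, 1/2 + 7*I/3]; row 2: [-1/2 + 3*I, -4*I/5]


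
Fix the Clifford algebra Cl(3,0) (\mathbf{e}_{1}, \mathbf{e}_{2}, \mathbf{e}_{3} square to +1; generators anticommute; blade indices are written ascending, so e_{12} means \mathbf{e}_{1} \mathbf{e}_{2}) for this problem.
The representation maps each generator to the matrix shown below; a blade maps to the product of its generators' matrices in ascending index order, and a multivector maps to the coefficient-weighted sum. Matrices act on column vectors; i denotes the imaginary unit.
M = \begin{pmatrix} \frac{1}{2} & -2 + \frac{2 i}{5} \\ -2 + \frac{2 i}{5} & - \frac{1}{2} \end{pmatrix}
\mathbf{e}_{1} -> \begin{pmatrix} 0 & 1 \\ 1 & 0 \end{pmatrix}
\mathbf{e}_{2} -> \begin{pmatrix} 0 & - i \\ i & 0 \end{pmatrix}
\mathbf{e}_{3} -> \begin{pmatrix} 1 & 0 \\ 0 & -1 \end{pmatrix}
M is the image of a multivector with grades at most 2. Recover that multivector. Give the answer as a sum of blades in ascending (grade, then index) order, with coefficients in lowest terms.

Method: 1, rho(e_{1}), rho(e_{2}), rho(e_{3}) form a trace-orthogonal basis of the 2x2 complex matrices (tr(X Y) = 2 if X = Y, else 0), so M = m0*1 + m1*rho(e_{1}) + m2*rho(e_{2}) + m3*rho(e_{3}) with m0 = tr(M)/2 = 0, m1 = tr(M rho(e_{1}))/2 = -2 + \frac{2 i}{5}, m2 = tr(M rho(e_{2}))/2 = 0, m3 = tr(M rho(e_{3}))/2 = \frac{1}{2}.
Multiplying table entries, the bivector images are rho(e_{12}) = i*rho(e_{3}), rho(e_{13}) = -i*rho(e_{2}), rho(e_{23}) = i*rho(e_{1}); with real blade coefficients the real parts of m0..m3 are the coefficients of 1, e_{1}, e_{2}, e_{3} and the imaginary parts give the bivectors (e_{23}: Im m1, e_{13}: -Im m2, e_{12}: Im m3).
Answer: -2 e_{1} + \frac{1}{2} e_{3} + \frac{2}{5} e_{23}


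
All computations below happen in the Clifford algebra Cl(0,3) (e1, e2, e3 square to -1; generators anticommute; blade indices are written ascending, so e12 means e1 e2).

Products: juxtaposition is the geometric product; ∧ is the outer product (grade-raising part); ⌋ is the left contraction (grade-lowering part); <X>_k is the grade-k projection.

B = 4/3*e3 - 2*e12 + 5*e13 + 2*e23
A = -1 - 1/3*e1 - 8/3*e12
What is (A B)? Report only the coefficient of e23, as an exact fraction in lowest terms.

step 1: -16/3 - 2/3*e2 + 1/3*e3 + 2*e12 - 1/9*e13 - 46/3*e23 - 38/9*e123
Answer: -46/3


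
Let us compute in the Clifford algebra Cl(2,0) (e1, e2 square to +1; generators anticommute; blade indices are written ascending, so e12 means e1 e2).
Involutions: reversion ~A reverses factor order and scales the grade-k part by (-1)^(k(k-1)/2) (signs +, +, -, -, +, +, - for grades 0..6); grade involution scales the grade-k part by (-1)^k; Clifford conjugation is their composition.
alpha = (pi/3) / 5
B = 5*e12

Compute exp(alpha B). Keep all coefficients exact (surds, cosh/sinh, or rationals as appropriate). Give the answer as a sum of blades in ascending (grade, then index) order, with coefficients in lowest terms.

B^2 = (5)^2*(e12)^2 = 25*(-1) = -25 (a basis 2-blade squares to minus the product of its generators' squares).
B^2 = -25 — B^2 < 0, so the exponential closes trigonometrically: l = 5, alpha*l = pi/3, so exp(alpha B) = cos(pi/3) + (sin(pi/3)/5)*B = 1/2 + (sqrt(3)/10)*B.
Answer: 1/2 + sqrt(3)/2*e12


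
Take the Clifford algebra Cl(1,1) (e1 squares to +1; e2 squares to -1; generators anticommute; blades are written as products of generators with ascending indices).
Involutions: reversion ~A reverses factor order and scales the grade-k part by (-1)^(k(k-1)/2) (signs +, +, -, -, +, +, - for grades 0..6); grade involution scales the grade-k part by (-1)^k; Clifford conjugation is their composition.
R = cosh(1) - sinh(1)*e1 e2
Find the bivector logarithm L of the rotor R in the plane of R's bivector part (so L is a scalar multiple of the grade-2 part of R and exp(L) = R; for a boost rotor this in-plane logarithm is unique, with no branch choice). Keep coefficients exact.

The scalar part of R is cosh(1), so cosh pins the rapidity up to sign — the sign comes from the bivector part; dividing that part by sinh of the rapidity yields the plane, and the in-plane L = rapidity * plane is unique because the two sign choices cancel.
Concretely: cosh(rapidity) = cosh(1) gives rapidity = ±1, and since rapidity/sinh(rapidity) is even the sign is immaterial: L = (rapidity/sinh(rapidity)) * <R>_2 = (1/sinh(1)) * <R>_2.
Answer: -e1 e2


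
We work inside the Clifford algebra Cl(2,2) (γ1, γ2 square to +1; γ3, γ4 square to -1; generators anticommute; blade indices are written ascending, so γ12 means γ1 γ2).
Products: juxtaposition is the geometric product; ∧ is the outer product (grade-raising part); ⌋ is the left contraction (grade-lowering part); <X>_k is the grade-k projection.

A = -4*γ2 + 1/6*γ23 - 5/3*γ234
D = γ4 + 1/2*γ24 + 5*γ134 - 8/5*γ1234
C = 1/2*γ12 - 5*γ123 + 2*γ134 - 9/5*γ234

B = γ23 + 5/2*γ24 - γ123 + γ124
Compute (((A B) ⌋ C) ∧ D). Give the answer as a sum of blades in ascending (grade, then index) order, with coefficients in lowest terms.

step 1: 1/6 - 1/6*γ1 + 1/6*γ3 - 35/3*γ4 - 17/3*γ13 + 7/3*γ14 - 5/12*γ34 - 1/6*γ134
step 2: 1/3 + 5/6*γ1 - 175/6*γ2 - 14/3*γ3 - 34/3*γ4 + 11/12*γ12 + 70/3*γ13 + 1/3*γ14 - 121/6*γ23 - 3/10*γ24 - 1/3*γ34 - 5/6*γ123 + 1/3*γ134 - 3/10*γ234
step 3: 1/3*γ4 + 5/6*γ14 - 29*γ24 - 14/3*γ34 + 4/3*γ124 + 25*γ134 - 107/6*γ234 + 664/5*γ1234
Answer: 1/3*γ4 + 5/6*γ14 - 29*γ24 - 14/3*γ34 + 4/3*γ124 + 25*γ134 - 107/6*γ234 + 664/5*γ1234


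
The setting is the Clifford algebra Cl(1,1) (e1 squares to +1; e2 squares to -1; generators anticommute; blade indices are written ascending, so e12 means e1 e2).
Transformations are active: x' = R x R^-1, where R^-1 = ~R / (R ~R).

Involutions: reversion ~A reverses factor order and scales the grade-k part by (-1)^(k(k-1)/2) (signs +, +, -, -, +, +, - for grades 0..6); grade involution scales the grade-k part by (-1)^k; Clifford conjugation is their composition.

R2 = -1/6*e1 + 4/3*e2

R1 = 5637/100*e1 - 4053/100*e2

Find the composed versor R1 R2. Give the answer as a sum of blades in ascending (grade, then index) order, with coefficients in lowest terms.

Distribute over the terms of R1 (each basis-blade product reordered to ascending indices, repeated generators contracted through their squares):
(5637/100*e1) R2 = -1879/200 + 1879/25*e12
(-4053/100*e2) R2 = 1351/25 - 1351/200*e12
Summing the partial products and collecting blades:
Answer: 8929/200 + 13681/200*e12


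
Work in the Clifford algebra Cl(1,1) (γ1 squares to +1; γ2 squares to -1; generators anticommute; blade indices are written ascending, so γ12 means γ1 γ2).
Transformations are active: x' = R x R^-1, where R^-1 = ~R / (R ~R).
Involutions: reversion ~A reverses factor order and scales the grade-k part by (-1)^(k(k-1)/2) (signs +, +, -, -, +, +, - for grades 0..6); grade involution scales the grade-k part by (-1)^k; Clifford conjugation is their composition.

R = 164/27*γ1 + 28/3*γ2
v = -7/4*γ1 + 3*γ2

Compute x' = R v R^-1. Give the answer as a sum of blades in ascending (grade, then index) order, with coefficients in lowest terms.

~R = 164/27*γ1 + 28/3*γ2, and R ~R = -36608/729, so R^-1 = ~R / (-36608/729).
R v = -1043/27 + 311/9*γ12
Answer: 50771/4576*γ1 + 51981/4576*γ2


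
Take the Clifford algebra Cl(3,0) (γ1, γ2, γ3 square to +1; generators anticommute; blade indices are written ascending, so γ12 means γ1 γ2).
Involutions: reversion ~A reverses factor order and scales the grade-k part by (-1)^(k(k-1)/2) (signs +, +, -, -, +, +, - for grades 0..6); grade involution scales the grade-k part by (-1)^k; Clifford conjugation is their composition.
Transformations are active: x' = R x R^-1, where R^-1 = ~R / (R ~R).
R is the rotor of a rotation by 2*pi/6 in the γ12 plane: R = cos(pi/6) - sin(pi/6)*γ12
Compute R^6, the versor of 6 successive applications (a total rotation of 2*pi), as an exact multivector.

Rotor phase runs at HALF the rotation angle; powers of one rotor simply add phase, so after 6 steps in γ12 the phase is 6*pi/6 = pi and R^6 = cos(pi) - sin(pi)*γ12.
cos(pi) = -1 and sin(pi) = 0, so R^6 = -1. The total rotation 2*pi is 1 full turn, so every vector returns to itself, yet the rotor is -1, on the OTHER sheet of the double cover (an odd number of 2*pi turns).
Answer: -1


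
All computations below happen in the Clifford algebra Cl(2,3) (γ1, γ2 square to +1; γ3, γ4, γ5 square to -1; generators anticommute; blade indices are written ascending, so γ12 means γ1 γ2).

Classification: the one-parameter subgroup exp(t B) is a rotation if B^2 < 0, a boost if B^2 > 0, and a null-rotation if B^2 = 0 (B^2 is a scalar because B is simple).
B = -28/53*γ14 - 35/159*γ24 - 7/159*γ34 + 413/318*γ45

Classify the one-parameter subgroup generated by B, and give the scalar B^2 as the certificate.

B^2 term by term: the squares give (-28/53)^2*(γ14)^2 + (-35/159)^2*(γ24)^2 + (-7/159)^2*(γ34)^2 + (413/318)^2*(γ45)^2 = 784/2809*(+1) + 1225/25281*(+1) + 49/25281*(-1) + 170569/101124*(-1) = -49/36 (each basis 2-blade squares to minus the product of its generators' squares); cross terms between blades sharing an index anticommute and cancel. So B^2 = -49/36.
Answer: rotation, certificate B^2 = -49/36. Check the certificate: B^2 = -49/36, and that sign is decisive whatever form B takes.


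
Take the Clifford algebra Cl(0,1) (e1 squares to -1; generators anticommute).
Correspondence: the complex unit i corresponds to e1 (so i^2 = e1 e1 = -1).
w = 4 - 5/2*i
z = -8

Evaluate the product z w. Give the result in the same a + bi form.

In blades: z = -8, w = 4 - 5/2*e1.
Distribute z over w term by term (generator squares from the signature, products reordered to ascending indices): (-8)*w = -32 + 20*e1.
Sum: -32 + 20*e1; translating back through the correspondence:
Answer: -32 + 20i


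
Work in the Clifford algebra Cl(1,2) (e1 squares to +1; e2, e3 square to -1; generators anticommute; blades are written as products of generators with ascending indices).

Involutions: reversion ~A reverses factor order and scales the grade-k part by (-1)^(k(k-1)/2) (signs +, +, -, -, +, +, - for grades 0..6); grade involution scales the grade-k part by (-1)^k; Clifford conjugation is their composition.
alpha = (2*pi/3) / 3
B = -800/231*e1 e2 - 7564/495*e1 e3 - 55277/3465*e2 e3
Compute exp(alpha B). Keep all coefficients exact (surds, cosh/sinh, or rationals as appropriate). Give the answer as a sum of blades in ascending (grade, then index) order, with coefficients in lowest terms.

B^2 term by term: the squares give (-800/231)^2*(e1 e2)^2 + (-7564/495)^2*(e1 e3)^2 + (-55277/3465)^2*(e2 e3)^2 = 640000/53361*(+1) + 57214096/245025*(+1) + 3055546729/12006225*(-1) = -9 (each basis 2-blade squares to minus the product of its generators' squares); cross terms between blades sharing an index anticommute and cancel. So B^2 = -9.
B^2 = -9 — circular case — the even/odd split gives cos and sin: l = 3, alpha*l = 2*pi/3, so exp(alpha B) = cos(2*pi/3) + (sin(2*pi/3)/3)*B = -1/2 + (sqrt(3)/6)*B.
Answer: -1/2 - 400*sqrt(3)/693*e1 e2 - 3782*sqrt(3)/1485*e1 e3 - 55277*sqrt(3)/20790*e2 e3


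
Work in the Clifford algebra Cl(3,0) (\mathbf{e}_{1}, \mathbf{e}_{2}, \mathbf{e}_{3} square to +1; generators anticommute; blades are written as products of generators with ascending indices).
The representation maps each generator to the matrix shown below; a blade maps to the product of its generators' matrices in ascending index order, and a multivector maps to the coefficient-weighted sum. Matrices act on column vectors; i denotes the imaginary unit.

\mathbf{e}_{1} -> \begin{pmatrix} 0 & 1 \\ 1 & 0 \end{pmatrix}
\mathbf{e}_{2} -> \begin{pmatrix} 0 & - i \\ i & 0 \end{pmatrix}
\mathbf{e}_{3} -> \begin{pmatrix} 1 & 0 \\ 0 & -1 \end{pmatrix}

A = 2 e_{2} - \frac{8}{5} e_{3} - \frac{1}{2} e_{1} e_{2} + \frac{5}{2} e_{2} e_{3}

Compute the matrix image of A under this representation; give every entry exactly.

Bivector images (products of the table entries): rho(e_{1} e_{2}) = rho(\mathbf{e}_{1})rho(\mathbf{e}_{2}) = \begin{pmatrix} i & 0 \\ 0 & - i \end{pmatrix}; rho(e_{2} e_{3}) = rho(\mathbf{e}_{2})rho(\mathbf{e}_{3}) = \begin{pmatrix} 0 & i \\ i & 0 \end{pmatrix}.
M = (2)*rho(e_{2}) + (-\frac{8}{5})*rho(e_{3}) + (-\frac{1}{2})*rho(e_{1} e_{2}) + (\frac{5}{2})*rho(e_{2} e_{3}), summed entrywise:
Answer: \begin{pmatrix} - \frac{8}{5} - \frac{i}{2} & \frac{i}{2} \\ \frac{9 i}{2} & \frac{8}{5} + \frac{i}{2} \end{pmatrix}


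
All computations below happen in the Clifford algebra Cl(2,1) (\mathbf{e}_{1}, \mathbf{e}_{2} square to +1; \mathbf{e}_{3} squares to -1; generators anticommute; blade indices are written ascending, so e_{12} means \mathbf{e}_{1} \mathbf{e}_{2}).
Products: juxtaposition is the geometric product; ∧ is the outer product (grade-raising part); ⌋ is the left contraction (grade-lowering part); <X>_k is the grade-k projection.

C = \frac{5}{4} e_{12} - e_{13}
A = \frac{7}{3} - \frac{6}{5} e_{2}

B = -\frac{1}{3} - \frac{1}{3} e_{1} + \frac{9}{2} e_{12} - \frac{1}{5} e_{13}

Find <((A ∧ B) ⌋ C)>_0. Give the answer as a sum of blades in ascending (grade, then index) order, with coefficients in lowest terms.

step 1: -\frac{7}{9} - \frac{7}{9} e_{1} + \frac{2}{5} e_{2} + \frac{101}{10} e_{12} - \frac{7}{15} e_{13} - \frac{6}{25} e_{123}
step 2: -\frac{1459}{120} - \frac{1}{2} e_{1} - \frac{35}{36} e_{2} + \frac{7}{9} e_{3} - \frac{35}{36} e_{12} + \frac{7}{9} e_{13}
step 3: -\frac{1459}{120}
Answer: -\frac{1459}{120}


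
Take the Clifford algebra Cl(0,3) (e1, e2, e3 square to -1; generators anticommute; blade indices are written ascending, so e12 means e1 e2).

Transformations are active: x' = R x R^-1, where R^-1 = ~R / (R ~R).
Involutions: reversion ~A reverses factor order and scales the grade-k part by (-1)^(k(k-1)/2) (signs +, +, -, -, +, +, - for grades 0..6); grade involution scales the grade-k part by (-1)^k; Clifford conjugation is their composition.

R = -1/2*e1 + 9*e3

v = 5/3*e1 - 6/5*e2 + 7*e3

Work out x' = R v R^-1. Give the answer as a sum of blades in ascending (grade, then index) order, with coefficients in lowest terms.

~R = -1/2*e1 + 9*e3, and R ~R = -325/4, so R^-1 = ~R / (-325/4).
R v = -373/6 + 3/5*e12 - 37/2*e13 + 54/5*e23
Answer: -2371/975*e1 + 6/5*e2 + 2201/325*e3


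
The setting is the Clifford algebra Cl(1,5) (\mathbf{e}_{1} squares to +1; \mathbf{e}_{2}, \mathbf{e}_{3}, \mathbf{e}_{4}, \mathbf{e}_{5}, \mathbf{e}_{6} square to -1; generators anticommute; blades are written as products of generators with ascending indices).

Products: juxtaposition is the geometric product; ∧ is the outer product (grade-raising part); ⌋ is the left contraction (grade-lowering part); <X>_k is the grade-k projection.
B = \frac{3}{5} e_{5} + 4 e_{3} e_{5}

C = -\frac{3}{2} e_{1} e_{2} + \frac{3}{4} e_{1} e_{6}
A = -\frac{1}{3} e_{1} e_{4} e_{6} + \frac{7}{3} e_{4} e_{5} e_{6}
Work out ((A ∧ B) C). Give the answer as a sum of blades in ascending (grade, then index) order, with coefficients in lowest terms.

step 1: \frac{1}{5} e_{1} e_{4} e_{5} e_{6} + \frac{4}{3} e_{1} e_{3} e_{4} e_{5} e_{6}
step 2: \frac{3}{20} e_{4} e_{5} - e_{3} e_{4} e_{5} - \frac{3}{10} e_{2} e_{4} e_{5} e_{6} - 2 e_{2} e_{3} e_{4} e_{5} e_{6}
Answer: \frac{3}{20} e_{4} e_{5} - e_{3} e_{4} e_{5} - \frac{3}{10} e_{2} e_{4} e_{5} e_{6} - 2 e_{2} e_{3} e_{4} e_{5} e_{6}


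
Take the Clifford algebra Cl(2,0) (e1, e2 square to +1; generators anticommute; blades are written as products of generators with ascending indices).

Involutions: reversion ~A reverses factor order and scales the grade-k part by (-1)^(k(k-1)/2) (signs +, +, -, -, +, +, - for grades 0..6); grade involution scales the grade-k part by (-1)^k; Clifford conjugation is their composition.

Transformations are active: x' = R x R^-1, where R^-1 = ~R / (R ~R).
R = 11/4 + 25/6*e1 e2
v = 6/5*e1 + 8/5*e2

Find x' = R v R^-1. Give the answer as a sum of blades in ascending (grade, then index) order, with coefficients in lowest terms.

~R = 11/4 - 25/6*e1 e2, and R ~R = 3589/144, so R^-1 = ~R / (3589/144).
R v = 299/30*e1 - 3/5*e2
Answer: 17934/17945*e1 - 31088/17945*e2


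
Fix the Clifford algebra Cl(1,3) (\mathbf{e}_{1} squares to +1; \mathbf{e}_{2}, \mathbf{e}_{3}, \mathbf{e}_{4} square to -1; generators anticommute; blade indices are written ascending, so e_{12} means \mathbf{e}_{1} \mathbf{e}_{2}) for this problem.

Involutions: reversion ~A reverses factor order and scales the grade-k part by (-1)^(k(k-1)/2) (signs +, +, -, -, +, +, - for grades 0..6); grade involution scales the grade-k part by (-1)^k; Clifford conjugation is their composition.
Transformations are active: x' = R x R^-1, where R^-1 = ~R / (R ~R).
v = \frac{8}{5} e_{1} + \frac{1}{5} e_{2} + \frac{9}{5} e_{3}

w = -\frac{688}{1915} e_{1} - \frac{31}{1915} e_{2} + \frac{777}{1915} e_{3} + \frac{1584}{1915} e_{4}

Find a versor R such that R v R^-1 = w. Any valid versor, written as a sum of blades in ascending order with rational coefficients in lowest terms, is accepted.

R = v + w = \frac{2376}{1915} e_{1} + \frac{352}{1915} e_{2} + \frac{4224}{1915} e_{3} + \frac{1584}{1915} e_{4} works: the equal norms (-\frac{18}{25}) guarantee its sandwich swaps v into w.
Answer: \frac{2376}{1915} e_{1} + \frac{352}{1915} e_{2} + \frac{4224}{1915} e_{3} + \frac{1584}{1915} e_{4}


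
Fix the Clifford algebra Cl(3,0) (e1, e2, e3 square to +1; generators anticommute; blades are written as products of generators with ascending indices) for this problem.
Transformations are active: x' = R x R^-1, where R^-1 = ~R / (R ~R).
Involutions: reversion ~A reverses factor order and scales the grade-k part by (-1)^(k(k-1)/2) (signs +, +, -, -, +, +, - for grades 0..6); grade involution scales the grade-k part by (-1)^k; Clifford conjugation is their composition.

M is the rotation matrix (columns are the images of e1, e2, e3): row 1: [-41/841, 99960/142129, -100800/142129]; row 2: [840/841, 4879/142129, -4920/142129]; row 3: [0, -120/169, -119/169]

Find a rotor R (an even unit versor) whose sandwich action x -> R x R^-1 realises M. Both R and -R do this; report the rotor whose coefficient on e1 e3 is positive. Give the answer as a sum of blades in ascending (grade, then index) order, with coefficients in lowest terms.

Method: write R = a + b12*e1 e2 + b13*e1 e3 + b23*e2 e3 with a^2 + b12^2 + b13^2 + b23^2 = 1 (so R^-1 = ~R). Expanding the columns R e_j ~R gives tr M = 4a^2 - 1 and, from the antisymmetric part, M21 - M12 = -4a*b12, M13 - M31 = 4a*b13, M32 - M23 = -4a*b23.
Here tr M = -102129/142129, so a^2 = (1 + tr M)/4 = 10000/142129 and a = ±100/377. Taking a = 100/377: M21 - M12 = 42000/142129, M13 - M31 = -100800/142129, M32 - M23 = -96000/142129, giving b12 = -105/377, b13 = -252/377, b23 = 240/377, i.e. R = 100/377 - 105/377*e1 e2 - 252/377*e1 e3 + 240/377*e2 e3.
Its e1 e3 coefficient is negative, so report the other preimage -R.
Answer: -100/377 + 105/377*e1 e2 + 252/377*e1 e3 - 240/377*e2 e3. Note: both R and -R realise this M (trace -102129/142129); the covering map identifies them, and the e1 e3-coefficient sign is the tie-breaker.


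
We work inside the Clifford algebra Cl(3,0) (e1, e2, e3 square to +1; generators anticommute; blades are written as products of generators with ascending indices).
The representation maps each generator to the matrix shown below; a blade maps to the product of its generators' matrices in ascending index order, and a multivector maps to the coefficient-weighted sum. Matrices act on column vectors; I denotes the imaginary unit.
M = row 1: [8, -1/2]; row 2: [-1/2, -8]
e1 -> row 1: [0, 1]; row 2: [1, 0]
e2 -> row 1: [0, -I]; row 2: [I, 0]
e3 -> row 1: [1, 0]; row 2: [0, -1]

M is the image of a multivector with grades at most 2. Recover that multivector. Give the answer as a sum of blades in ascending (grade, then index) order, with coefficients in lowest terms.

Method: 1, rho(e1), rho(e2), rho(e3) form a trace-orthogonal basis of the 2x2 complex matrices (tr(X Y) = 2 if X = Y, else 0), so M = m0*1 + m1*rho(e1) + m2*rho(e2) + m3*rho(e3) with m0 = tr(M)/2 = 0, m1 = tr(M rho(e1))/2 = -1/2, m2 = tr(M rho(e2))/2 = 0, m3 = tr(M rho(e3))/2 = 8.
Multiplying table entries, the bivector images are rho(e1 e2) = I*rho(e3), rho(e1 e3) = -I*rho(e2), rho(e2 e3) = I*rho(e1); with real blade coefficients the real parts of m0..m3 are the coefficients of 1, e1, e2, e3 and the imaginary parts give the bivectors (e2 e3: Im m1, e1 e3: -Im m2, e1 e2: Im m3).
Answer: -1/2*e1 + 8*e3


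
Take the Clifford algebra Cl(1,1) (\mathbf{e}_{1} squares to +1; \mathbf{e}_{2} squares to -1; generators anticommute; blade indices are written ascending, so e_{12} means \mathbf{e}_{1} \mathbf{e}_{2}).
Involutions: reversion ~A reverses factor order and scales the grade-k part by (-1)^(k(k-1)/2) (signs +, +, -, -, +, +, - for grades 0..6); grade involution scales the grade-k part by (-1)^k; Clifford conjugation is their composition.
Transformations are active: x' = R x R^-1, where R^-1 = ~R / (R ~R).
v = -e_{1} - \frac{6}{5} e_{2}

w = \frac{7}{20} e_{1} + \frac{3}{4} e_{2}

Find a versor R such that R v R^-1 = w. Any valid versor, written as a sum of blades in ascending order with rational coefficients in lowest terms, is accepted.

Sketch: the shared square -\frac{11}{25} makes R = v + w = -\frac{13}{20} e_{1} - \frac{9}{20} e_{2} the natural versor; its sandwich fixes that direction, negates (v - w)/2, and sends v to w.
Answer: -\frac{13}{20} e_{1} - \frac{9}{20} e_{2}


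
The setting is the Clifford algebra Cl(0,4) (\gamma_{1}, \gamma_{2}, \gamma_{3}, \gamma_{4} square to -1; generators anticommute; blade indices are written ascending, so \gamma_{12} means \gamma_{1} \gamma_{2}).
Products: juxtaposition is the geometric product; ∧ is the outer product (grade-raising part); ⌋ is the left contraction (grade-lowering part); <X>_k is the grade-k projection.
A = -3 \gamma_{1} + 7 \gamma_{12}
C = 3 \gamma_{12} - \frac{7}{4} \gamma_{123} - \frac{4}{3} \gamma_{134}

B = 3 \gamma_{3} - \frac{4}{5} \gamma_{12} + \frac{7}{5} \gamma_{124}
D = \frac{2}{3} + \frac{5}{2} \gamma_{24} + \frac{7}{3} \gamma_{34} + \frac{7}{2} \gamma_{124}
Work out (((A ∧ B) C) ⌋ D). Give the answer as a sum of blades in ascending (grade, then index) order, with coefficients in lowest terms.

step 1: -9 \gamma_{13} + 21 \gamma_{123}
step 2: -\frac{147}{4} + \frac{63}{4} \gamma_{2} - 63 \gamma_{3} - 12 \gamma_{4} + 27 \gamma_{23} - 28 \gamma_{24}
step 3: \frac{91}{2} + 98 \gamma_{1} - 30 \gamma_{2} - 28 \gamma_{3} + \frac{861}{8} \gamma_{4} + 42 \gamma_{12} + \frac{441}{8} \gamma_{14} - \frac{735}{8} \gamma_{24} - \frac{343}{4} \gamma_{34} - \frac{1029}{8} \gamma_{124}
Answer: \frac{91}{2} + 98 \gamma_{1} - 30 \gamma_{2} - 28 \gamma_{3} + \frac{861}{8} \gamma_{4} + 42 \gamma_{12} + \frac{441}{8} \gamma_{14} - \frac{735}{8} \gamma_{24} - \frac{343}{4} \gamma_{34} - \frac{1029}{8} \gamma_{124}


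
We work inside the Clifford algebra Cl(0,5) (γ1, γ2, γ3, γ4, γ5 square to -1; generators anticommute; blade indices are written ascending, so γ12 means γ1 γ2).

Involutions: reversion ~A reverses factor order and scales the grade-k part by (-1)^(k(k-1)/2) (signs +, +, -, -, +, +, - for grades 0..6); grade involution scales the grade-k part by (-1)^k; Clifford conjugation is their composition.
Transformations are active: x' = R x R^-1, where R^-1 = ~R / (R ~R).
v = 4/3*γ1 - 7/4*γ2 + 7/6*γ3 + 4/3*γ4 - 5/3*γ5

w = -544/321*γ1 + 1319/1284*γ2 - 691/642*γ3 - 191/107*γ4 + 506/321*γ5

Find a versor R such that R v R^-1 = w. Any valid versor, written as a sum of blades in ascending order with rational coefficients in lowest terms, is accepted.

The midline construction: v and w both square to -1549/144, so reflecting in their sum -116/321*γ1 - 232/321*γ2 + 29/321*γ3 - 145/321*γ4 - 29/321*γ5 exchanges them.
Answer: -116/321*γ1 - 232/321*γ2 + 29/321*γ3 - 145/321*γ4 - 29/321*γ5


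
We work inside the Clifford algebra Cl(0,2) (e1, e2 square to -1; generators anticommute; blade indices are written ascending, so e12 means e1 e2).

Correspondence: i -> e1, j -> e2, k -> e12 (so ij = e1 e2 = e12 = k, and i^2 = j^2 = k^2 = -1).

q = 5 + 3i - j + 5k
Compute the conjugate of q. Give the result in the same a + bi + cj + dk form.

In blades: q = 5 + 3*e1 - e2 + 5*e12.
Conjugation here is Clifford conjugation: the scalar is fixed and the grade-1 and grade-2 blades all flip sign, giving 5 - 3*e1 + e2 - 5*e12; translating back:
Answer: 5 - 3i + j - 5k
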